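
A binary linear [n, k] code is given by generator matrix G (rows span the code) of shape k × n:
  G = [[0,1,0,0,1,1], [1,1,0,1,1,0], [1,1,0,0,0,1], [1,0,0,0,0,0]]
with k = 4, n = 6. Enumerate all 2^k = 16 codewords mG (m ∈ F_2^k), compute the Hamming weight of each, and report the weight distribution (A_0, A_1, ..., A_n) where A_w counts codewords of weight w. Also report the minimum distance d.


Weight distribution: A_0 = 1, A_1 = 2, A_2 = 4, A_3 = 6, A_4 = 3. Minimum distance d = 1.

Enumerate all 2^4 = 16 messages m ∈ F_2^4.
For each, compute codeword c = mG in F_2^6, then tally its weight.
  m = 0000 → c = 000000, weight = 0.
  m = 1000 → c = 010011, weight = 3.
  m = 0100 → c = 110110, weight = 4.
  m = 1100 → c = 100101, weight = 3.
  m = 0010 → c = 110001, weight = 3.
  m = 1010 → c = 100010, weight = 2.
  m = 0110 → c = 000111, weight = 3.
  m = 1110 → c = 010100, weight = 2.
  m = 0001 → c = 100000, weight = 1.
  m = 1001 → c = 110011, weight = 4.
  m = 0101 → c = 010110, weight = 3.
  m = 1101 → c = 000101, weight = 2.
  m = 0011 → c = 010001, weight = 2.
  m = 1011 → c = 000010, weight = 1.
  m = 0111 → c = 100111, weight = 4.
  m = 1111 → c = 110100, weight = 3.
Tally weights:
  weight 0: 1 codewords.
  weight 1: 2 codewords.
  weight 2: 4 codewords.
  weight 3: 6 codewords.
  weight 4: 3 codewords.
Minimum distance d = smallest w > 0 with A_w > 0 = 1.
Sanity: Σ A_w = 16 = 2^4 = 16 ✓.


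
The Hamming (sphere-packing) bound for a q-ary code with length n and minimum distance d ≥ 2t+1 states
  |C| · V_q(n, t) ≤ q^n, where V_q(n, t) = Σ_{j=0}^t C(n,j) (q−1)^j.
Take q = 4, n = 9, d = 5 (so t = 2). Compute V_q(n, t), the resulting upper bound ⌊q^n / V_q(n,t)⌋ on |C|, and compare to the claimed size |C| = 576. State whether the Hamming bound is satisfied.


V_q(n, t) = 352, q^n = 262144, Hamming bound = 744, |C| = 576 ≤ bound (satisfied).

Step 1: Compute V_q(n, t) = Σ_{j=0}^2 C(n, j) (q−1)^j.
  j = 0: C(9,0)·(3)^0 = 1·1 = 1.
  j = 1: C(9,1)·(3)^1 = 9·3 = 27.
  j = 2: C(9,2)·(3)^2 = 36·9 = 324.
  V_q(n, t) = 1 + 27 + 324 = 352.
Step 2: q^n = 4^9 = 262144.
Step 3: Hamming bound ⌊q^n / V_q(n,t)⌋ = ⌊262144/352⌋ = 744.
Step 4: Compare |C| = 576 to 744: satisfied.
The claimed |C| lies below the Hamming bound.


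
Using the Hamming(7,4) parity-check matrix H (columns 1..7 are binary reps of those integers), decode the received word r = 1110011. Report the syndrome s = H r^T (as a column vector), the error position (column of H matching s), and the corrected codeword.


s = (0, 0, 1)^T, error position = 1, corrected codeword c = 0110011

Compute s = H r^T mod 2 one row at a time:
  s_1 = 0 + 0 + 1 + 1 = 2 ≡ 0 (mod 2).
  s_2 = 1 + 1 + 1 + 1 = 4 ≡ 0 (mod 2).
  s_3 = 1 + 1 + 0 + 1 = 3 ≡ 1 (mod 2).
s = (0, 0, 1)^T — this equals column 1 of H (binary 001), so error is at position 1.
Correct: flip bit 1 of r = 1110011 to get c = 0110011.


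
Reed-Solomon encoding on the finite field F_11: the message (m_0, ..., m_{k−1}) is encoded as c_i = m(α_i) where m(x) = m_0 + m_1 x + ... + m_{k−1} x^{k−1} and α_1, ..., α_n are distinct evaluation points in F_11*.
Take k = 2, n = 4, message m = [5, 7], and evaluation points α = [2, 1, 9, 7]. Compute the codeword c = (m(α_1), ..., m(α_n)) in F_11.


c = [8, 1, 2, 10]

Message polynomial: m(x) = 5 + 7·x (mod 11).
For each evaluation point α_i, compute m(α_i) mod 11:
  α_1 = 2: Horner steps 7 → 8, so m(2) = 8.
  α_2 = 1: Horner steps 7 → 1, so m(1) = 1.
  α_3 = 9: Horner steps 7 → 2, so m(9) = 2.
  α_4 = 7: Horner steps 7 → 10, so m(7) = 10.
Codeword c = [8, 1, 2, 10] ∈ F_11^4.


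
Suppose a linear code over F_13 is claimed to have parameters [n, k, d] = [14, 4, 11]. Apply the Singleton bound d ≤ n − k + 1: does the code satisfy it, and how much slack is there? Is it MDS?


Singleton RHS = n − k + 1 = 11, slack = 0, bound satisfied, MDS.

Singleton bound: d ≤ n − k + 1.
Here n = 14, k = 4, so n − k + 1 = 11.
Given d = 11, check d ≤ 11: YES.
Slack = (n − k + 1) − d = 0.
The code is MDS (slack = 0).
Description: the claimed parameters are [14, 4, 11]_13; such a code would be MDS (meets Singleton bound).


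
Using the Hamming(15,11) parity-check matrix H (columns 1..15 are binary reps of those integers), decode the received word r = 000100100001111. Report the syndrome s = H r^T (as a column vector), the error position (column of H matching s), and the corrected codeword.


s = (0, 0, 1, 1)^T, error position = 3, corrected codeword c = 001100100001111

Compute s = H r^T mod 2 one row at a time:
  s_1 = 0 + 0 + 0 + 0 + 1 + 1 + 1 + 1 = 4 ≡ 0 (mod 2).
  s_2 = 1 + 0 + 0 + 1 + 1 + 1 + 1 + 1 = 6 ≡ 0 (mod 2).
  s_3 = 0 + 0 + 0 + 1 + 0 + 0 + 1 + 1 = 3 ≡ 1 (mod 2).
  s_4 = 0 + 0 + 0 + 1 + 0 + 0 + 1 + 1 = 3 ≡ 1 (mod 2).
s = (0, 0, 1, 1)^T — this equals column 3 of H (binary 0011), so error is at position 3.
Correct: flip bit 3 of r = 000100100001111 to get c = 001100100001111.


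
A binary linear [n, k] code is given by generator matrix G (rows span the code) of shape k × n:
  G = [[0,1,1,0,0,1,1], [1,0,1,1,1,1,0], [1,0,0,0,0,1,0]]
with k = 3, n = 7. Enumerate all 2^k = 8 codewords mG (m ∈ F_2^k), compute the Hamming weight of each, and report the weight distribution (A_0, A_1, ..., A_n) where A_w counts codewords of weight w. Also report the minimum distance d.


Weight distribution: A_0 = 1, A_2 = 1, A_3 = 1, A_4 = 2, A_5 = 3. Minimum distance d = 2.

Enumerate all 2^3 = 8 messages m ∈ F_2^3.
For each, compute codeword c = mG in F_2^7, then tally its weight.
  m = 000 → c = 0000000, weight = 0.
  m = 100 → c = 0110011, weight = 4.
  m = 010 → c = 1011110, weight = 5.
  m = 110 → c = 1101101, weight = 5.
  m = 001 → c = 1000010, weight = 2.
  m = 101 → c = 1110001, weight = 4.
  m = 011 → c = 0011100, weight = 3.
  m = 111 → c = 0101111, weight = 5.
Tally weights:
  weight 0: 1 codewords.
  weight 2: 1 codewords.
  weight 3: 1 codewords.
  weight 4: 2 codewords.
  weight 5: 3 codewords.
Minimum distance d = smallest w > 0 with A_w > 0 = 2.
Sanity: Σ A_w = 8 = 2^3 = 8 ✓.


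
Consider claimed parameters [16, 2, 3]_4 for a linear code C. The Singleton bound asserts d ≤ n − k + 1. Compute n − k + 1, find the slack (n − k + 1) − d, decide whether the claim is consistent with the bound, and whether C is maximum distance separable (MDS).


Singleton RHS = n − k + 1 = 15, slack = 12, bound satisfied, not MDS.

Singleton bound: d ≤ n − k + 1.
Here n = 16, k = 2, so n − k + 1 = 15.
Given d = 3, check d ≤ 15: YES.
Slack = (n − k + 1) − d = 12.
The code is NOT MDS (slack = 12 > 0).
Description: the claimed parameters are [16, 2, 3]_4; such a code would be non-MDS.


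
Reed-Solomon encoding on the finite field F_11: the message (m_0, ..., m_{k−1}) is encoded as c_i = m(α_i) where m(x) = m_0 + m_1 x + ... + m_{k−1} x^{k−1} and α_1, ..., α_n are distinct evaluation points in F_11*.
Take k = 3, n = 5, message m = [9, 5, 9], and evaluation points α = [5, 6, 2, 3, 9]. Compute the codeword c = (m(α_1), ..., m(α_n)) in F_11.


c = [6, 0, 0, 6, 2]

Message polynomial: m(x) = 9 + 5·x + 9·x^2 (mod 11).
For each evaluation point α_i, compute m(α_i) mod 11:
  α_1 = 5: Horner steps 9 → 6 → 6, so m(5) = 6.
  α_2 = 6: Horner steps 9 → 4 → 0, so m(6) = 0.
  α_3 = 2: Horner steps 9 → 1 → 0, so m(2) = 0.
  α_4 = 3: Horner steps 9 → 10 → 6, so m(3) = 6.
  α_5 = 9: Horner steps 9 → 9 → 2, so m(9) = 2.
Codeword c = [6, 0, 0, 6, 2] ∈ F_11^5.


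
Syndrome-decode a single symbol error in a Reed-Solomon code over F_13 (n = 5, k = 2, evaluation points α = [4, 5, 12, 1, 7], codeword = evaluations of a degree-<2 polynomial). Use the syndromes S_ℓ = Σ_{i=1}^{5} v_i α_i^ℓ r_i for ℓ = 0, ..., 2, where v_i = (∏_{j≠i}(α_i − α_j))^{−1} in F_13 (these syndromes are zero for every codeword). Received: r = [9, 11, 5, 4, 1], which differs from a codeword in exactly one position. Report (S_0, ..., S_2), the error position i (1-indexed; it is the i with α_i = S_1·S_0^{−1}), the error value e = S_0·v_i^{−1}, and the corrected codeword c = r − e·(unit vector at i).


S = (12, 8, 1), error at position 2, error magnitude e = 9, c = [9, 2, 5, 4, 1].

Step 1: column multipliers v_i = (∏_{j≠i}(α_i − α_j))^{−1} mod 13.
  i = 1 (α = 4): (4−5)(4−12)(4−1)(4−7) = (−1)·(−8)·3·(−3) = −72 ≡ 6, so v_1 = 6^{−1} = 11 (mod 13).
  i = 2 (α = 5): (5−4)(5−12)(5−1)(5−7) = 1·(−7)·4·(−2) = 56 ≡ 4, so v_2 = 4^{−1} = 10 (mod 13).
  i = 3 (α = 12): (12−4)(12−5)(12−1)(12−7) = 8·7·11·5 = 3080 ≡ 12, so v_3 = 12^{−1} = 12 (mod 13).
  i = 4 (α = 1): (1−4)(1−5)(1−12)(1−7) = (−3)·(−4)·(−11)·(−6) = 792 ≡ 12, so v_4 = 12^{−1} = 12 (mod 13).
  i = 5 (α = 7): (7−4)(7−5)(7−12)(7−1) = 3·2·(−5)·6 = −180 ≡ 2, so v_5 = 2^{−1} = 7 (mod 13).
  v = [11, 10, 12, 12, 7].
Step 2: syndromes of r = [9, 11, 5, 4, 1] (all sums mod 13).
  S_0 = Σ v_i r_i = 11·9 + 10·11 + 12·5 + 12·4 + 7·1 = 324 ≡ 12.
  S_1 = Σ v_i α_i r_i = 11·4·9 + 10·5·11 + 12·12·5 + 12·1·4 + 7·7·1 = 1763 ≡ 8.
  α_i^2 mod 13 = [3, 12, 1, 1, 10].
  S_2 = Σ v_i α_i^2 r_i = 11·3·9 + 10·12·11 + 12·1·5 + 12·1·4 + 7·10·1 = 1795 ≡ 1.
  S = (12, 8, 1) ≠ 0, so r is not a codeword (an error is present).
Step 3: locate the error. For a single error e at position i, S_ℓ = v_i·e·α_i^ℓ, so α_err = S_1/S_0.
  S_0^{−1} = 12^{−1} = 12 (mod 13), so α_err = 8·12 = 96 ≡ 5 = α_2. Error position i = 2.
  Consistency check: S_2/S_1 = 1·5 = 5 ≡ 5 = α_err ✓ (single-error assumption holds).
Step 4: error magnitude e = S_0/v_2 = S_0·∏_{j≠2}(α_2 − α_j) = 12·4 = 48 ≡ 9 (mod 13).
Step 5: correct position 2: c_2 = r_2 − e = 11 − 9 ≡ 2 (mod 13). Hence c = [9, 2, 5, 4, 1].
  Check: interpolating c through the α_i gives m(x) = 11 + 6·x (degree < 2) with m(α_i) = c_i for every i, so c is indeed a codeword.


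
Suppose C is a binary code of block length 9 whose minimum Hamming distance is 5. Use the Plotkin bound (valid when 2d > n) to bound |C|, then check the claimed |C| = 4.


Plotkin bound M ≤ 10; given |C| = 4 ≤ bound (satisfied).

Check applicability: 2d = 10, n = 9.
2d − n = 1 > 0, so Plotkin applies.
Compute d/(2d−n) = 5/1 ≈ 5.0000.
⌊d/(2d−n)⌋ = 5.
Plotkin bound: M ≤ 2·5 = 10.
Given |C| = 4, check: satisfied.
This |C| is below the Plotkin bound.


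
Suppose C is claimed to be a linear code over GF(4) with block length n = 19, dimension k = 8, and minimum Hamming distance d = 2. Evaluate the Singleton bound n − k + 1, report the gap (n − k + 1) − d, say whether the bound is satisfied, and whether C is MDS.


Singleton RHS = n − k + 1 = 12, slack = 10, bound satisfied, not MDS.

Singleton bound: d ≤ n − k + 1.
Here n = 19, k = 8, so n − k + 1 = 12.
Given d = 2, check d ≤ 12: YES.
Slack = (n − k + 1) − d = 10.
The code is NOT MDS (slack = 10 > 0).
Description: the claimed parameters are [19, 8, 2]_4; such a code would be non-MDS.


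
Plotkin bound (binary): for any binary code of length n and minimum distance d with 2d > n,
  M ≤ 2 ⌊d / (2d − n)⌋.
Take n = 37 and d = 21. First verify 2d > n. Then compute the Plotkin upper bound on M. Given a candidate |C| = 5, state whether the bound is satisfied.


Plotkin bound M ≤ 8; given |C| = 5 ≤ bound (satisfied).

Check applicability: 2d = 42, n = 37.
2d − n = 5 > 0, so Plotkin applies.
Compute d/(2d−n) = 21/5 ≈ 4.2000.
⌊d/(2d−n)⌋ = 4.
Plotkin bound: M ≤ 2·4 = 8.
Given |C| = 5, check: satisfied.
This |C| is below the Plotkin bound.


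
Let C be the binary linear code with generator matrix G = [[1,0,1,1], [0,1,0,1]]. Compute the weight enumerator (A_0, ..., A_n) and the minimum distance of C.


Weight distribution: A_0 = 1, A_2 = 1, A_3 = 2. Minimum distance d = 2.

Enumerate all 2^2 = 4 messages m ∈ F_2^2.
For each, compute codeword c = mG in F_2^4, then tally its weight.
  m = 00 → c = 0000, weight = 0.
  m = 10 → c = 1011, weight = 3.
  m = 01 → c = 0101, weight = 2.
  m = 11 → c = 1110, weight = 3.
Tally weights:
  weight 0: 1 codewords.
  weight 2: 1 codewords.
  weight 3: 2 codewords.
Minimum distance d = smallest w > 0 with A_w > 0 = 2.
Sanity: Σ A_w = 4 = 2^2 = 4 ✓.


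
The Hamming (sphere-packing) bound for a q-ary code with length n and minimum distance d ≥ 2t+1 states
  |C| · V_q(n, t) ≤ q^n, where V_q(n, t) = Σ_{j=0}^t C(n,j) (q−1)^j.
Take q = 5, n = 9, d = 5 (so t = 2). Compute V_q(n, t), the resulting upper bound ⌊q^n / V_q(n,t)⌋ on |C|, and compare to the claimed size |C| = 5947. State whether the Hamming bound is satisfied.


V_q(n, t) = 613, q^n = 1953125, Hamming bound = 3186, |C| = 5947 > bound (violated).

Step 1: Compute V_q(n, t) = Σ_{j=0}^2 C(n, j) (q−1)^j.
  j = 0: C(9,0)·(4)^0 = 1·1 = 1.
  j = 1: C(9,1)·(4)^1 = 9·4 = 36.
  j = 2: C(9,2)·(4)^2 = 36·16 = 576.
  V_q(n, t) = 1 + 36 + 576 = 613.
Step 2: q^n = 5^9 = 1953125.
Step 3: Hamming bound ⌊q^n / V_q(n,t)⌋ = ⌊1953125/613⌋ = 3186.
Step 4: Compare |C| = 5947 to 3186: violated.
The claimed |C| lies above the Hamming bound, so no 5-ary code of length 9 with d ≥ 5 can have 5947 codewords.


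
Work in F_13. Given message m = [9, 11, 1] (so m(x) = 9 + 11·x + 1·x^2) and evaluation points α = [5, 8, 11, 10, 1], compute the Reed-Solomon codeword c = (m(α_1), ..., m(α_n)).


c = [11, 5, 4, 11, 8]

Message polynomial: m(x) = 9 + 11·x + 1·x^2 (mod 13).
For each evaluation point α_i, compute m(α_i) mod 13:
  α_1 = 5: Horner steps 1 → 3 → 11, so m(5) = 11.
  α_2 = 8: Horner steps 1 → 6 → 5, so m(8) = 5.
  α_3 = 11: Horner steps 1 → 9 → 4, so m(11) = 4.
  α_4 = 10: Horner steps 1 → 8 → 11, so m(10) = 11.
  α_5 = 1: Horner steps 1 → 12 → 8, so m(1) = 8.
Codeword c = [11, 5, 4, 11, 8] ∈ F_13^5.


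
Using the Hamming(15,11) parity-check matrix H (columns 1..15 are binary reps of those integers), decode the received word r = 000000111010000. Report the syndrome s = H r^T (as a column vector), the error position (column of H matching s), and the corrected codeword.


s = (1, 1, 0, 1)^T, error position = 13, corrected codeword c = 000000111010100

Compute s = H r^T mod 2 one row at a time:
  s_1 = 1 + 1 + 0 + 1 + 0 + 0 + 0 + 0 = 3 ≡ 1 (mod 2).
  s_2 = 0 + 0 + 0 + 1 + 0 + 0 + 0 + 0 = 1 ≡ 1 (mod 2).
  s_3 = 0 + 0 + 0 + 1 + 0 + 1 + 0 + 0 = 2 ≡ 0 (mod 2).
  s_4 = 0 + 0 + 0 + 1 + 1 + 1 + 0 + 0 = 3 ≡ 1 (mod 2).
s = (1, 1, 0, 1)^T — this equals column 13 of H (binary 1101), so error is at position 13.
Correct: flip bit 13 of r = 000000111010000 to get c = 000000111010100.


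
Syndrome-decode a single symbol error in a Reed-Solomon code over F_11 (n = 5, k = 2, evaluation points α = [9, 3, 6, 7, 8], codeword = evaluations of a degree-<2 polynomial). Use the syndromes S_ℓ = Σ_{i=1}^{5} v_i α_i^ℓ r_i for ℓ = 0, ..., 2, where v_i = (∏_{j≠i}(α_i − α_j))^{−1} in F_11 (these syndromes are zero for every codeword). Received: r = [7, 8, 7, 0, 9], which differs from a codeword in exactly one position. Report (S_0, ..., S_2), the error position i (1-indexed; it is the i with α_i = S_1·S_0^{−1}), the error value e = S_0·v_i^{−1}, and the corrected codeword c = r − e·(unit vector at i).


S = (4, 2, 1), error at position 3, error magnitude e = 5, c = [7, 8, 2, 0, 9].

Step 1: column multipliers v_i = (∏_{j≠i}(α_i − α_j))^{−1} mod 11.
  i = 1 (α = 9): (9−3)(9−6)(9−7)(9−8) = 6·3·2·1 = 36 ≡ 3, so v_1 = 3^{−1} = 4 (mod 11).
  i = 2 (α = 3): (3−9)(3−6)(3−7)(3−8) = (−6)·(−3)·(−4)·(−5) = 360 ≡ 8, so v_2 = 8^{−1} = 7 (mod 11).
  i = 3 (α = 6): (6−9)(6−3)(6−7)(6−8) = (−3)·3·(−1)·(−2) = −18 ≡ 4, so v_3 = 4^{−1} = 3 (mod 11).
  i = 4 (α = 7): (7−9)(7−3)(7−6)(7−8) = (−2)·4·1·(−1) = 8 ≡ 8, so v_4 = 8^{−1} = 7 (mod 11).
  i = 5 (α = 8): (8−9)(8−3)(8−6)(8−7) = (−1)·5·2·1 = −10 ≡ 1, so v_5 = 1^{−1} = 1 (mod 11).
  v = [4, 7, 3, 7, 1].
Step 2: syndromes of r = [7, 8, 7, 0, 9] (all sums mod 11).
  S_0 = Σ v_i r_i = 4·7 + 7·8 + 3·7 + 7·0 + 1·9 = 114 ≡ 4.
  S_1 = Σ v_i α_i r_i = 4·9·7 + 7·3·8 + 3·6·7 + 7·7·0 + 1·8·9 = 618 ≡ 2.
  α_i^2 mod 11 = [4, 9, 3, 5, 9].
  S_2 = Σ v_i α_i^2 r_i = 4·4·7 + 7·9·8 + 3·3·7 + 7·5·0 + 1·9·9 = 760 ≡ 1.
  S = (4, 2, 1) ≠ 0, so r is not a codeword (an error is present).
Step 3: locate the error. For a single error e at position i, S_ℓ = v_i·e·α_i^ℓ, so α_err = S_1/S_0.
  S_0^{−1} = 4^{−1} = 3 (mod 11), so α_err = 2·3 = 6 ≡ 6 = α_3. Error position i = 3.
  Consistency check: S_2/S_1 = 1·6 = 6 ≡ 6 = α_err ✓ (single-error assumption holds).
Step 4: error magnitude e = S_0/v_3 = S_0·∏_{j≠3}(α_3 − α_j) = 4·4 = 16 ≡ 5 (mod 11).
Step 5: correct position 3: c_3 = r_3 − e = 7 − 5 ≡ 2 (mod 11). Hence c = [7, 8, 2, 0, 9].
  Check: interpolating c through the α_i gives m(x) = 3 + 9·x (degree < 2) with m(α_i) = c_i for every i, so c is indeed a codeword.


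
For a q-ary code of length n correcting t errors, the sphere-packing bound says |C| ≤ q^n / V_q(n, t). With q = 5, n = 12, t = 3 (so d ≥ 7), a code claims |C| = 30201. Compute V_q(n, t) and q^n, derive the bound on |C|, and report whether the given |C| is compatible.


V_q(n, t) = 15185, q^n = 244140625, Hamming bound = 16077, |C| = 30201 > bound (violated).

Step 1: Compute V_q(n, t) = Σ_{j=0}^3 C(n, j) (q−1)^j.
  j = 0: C(12,0)·(4)^0 = 1·1 = 1.
  j = 1: C(12,1)·(4)^1 = 12·4 = 48.
  j = 2: C(12,2)·(4)^2 = 66·16 = 1056.
  j = 3: C(12,3)·(4)^3 = 220·64 = 14080.
  V_q(n, t) = 1 + 48 + 1056 + 14080 = 15185.
Step 2: q^n = 5^12 = 244140625.
Step 3: Hamming bound ⌊q^n / V_q(n,t)⌋ = ⌊244140625/15185⌋ = 16077.
Step 4: Compare |C| = 30201 to 16077: violated.
The claimed |C| lies above the Hamming bound, so no 5-ary code of length 12 with d ≥ 7 can have 30201 codewords.


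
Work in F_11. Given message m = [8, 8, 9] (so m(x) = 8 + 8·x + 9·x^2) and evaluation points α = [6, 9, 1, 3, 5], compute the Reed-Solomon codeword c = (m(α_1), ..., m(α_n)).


c = [6, 6, 3, 3, 9]

Message polynomial: m(x) = 8 + 8·x + 9·x^2 (mod 11).
For each evaluation point α_i, compute m(α_i) mod 11:
  α_1 = 6: Horner steps 9 → 7 → 6, so m(6) = 6.
  α_2 = 9: Horner steps 9 → 1 → 6, so m(9) = 6.
  α_3 = 1: Horner steps 9 → 6 → 3, so m(1) = 3.
  α_4 = 3: Horner steps 9 → 2 → 3, so m(3) = 3.
  α_5 = 5: Horner steps 9 → 9 → 9, so m(5) = 9.
Codeword c = [6, 6, 3, 3, 9] ∈ F_11^5.


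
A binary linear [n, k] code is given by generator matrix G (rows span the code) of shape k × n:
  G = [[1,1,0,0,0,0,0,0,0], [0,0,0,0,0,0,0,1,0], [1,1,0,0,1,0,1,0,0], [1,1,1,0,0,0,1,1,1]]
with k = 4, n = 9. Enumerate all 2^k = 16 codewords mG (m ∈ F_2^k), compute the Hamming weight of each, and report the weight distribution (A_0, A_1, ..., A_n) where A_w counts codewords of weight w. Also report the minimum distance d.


Weight distribution: A_0 = 1, A_1 = 1, A_2 = 2, A_3 = 4, A_4 = 3, A_5 = 3, A_6 = 2. Minimum distance d = 1.

Enumerate all 2^4 = 16 messages m ∈ F_2^4.
For each, compute codeword c = mG in F_2^9, then tally its weight.
  m = 0000 → c = 000000000, weight = 0.
  m = 1000 → c = 110000000, weight = 2.
  m = 0100 → c = 000000010, weight = 1.
  m = 1100 → c = 110000010, weight = 3.
  m = 0010 → c = 110010100, weight = 4.
  m = 1010 → c = 000010100, weight = 2.
  m = 0110 → c = 110010110, weight = 5.
  m = 1110 → c = 000010110, weight = 3.
  m = 0001 → c = 111000111, weight = 6.
  m = 1001 → c = 001000111, weight = 4.
  m = 0101 → c = 111000101, weight = 5.
  m = 1101 → c = 001000101, weight = 3.
  m = 0011 → c = 001010011, weight = 4.
  m = 1011 → c = 111010011, weight = 6.
  m = 0111 → c = 001010001, weight = 3.
  m = 1111 → c = 111010001, weight = 5.
Tally weights:
  weight 0: 1 codewords.
  weight 1: 1 codewords.
  weight 2: 2 codewords.
  weight 3: 4 codewords.
  weight 4: 3 codewords.
  weight 5: 3 codewords.
  weight 6: 2 codewords.
Minimum distance d = smallest w > 0 with A_w > 0 = 1.
Sanity: Σ A_w = 16 = 2^4 = 16 ✓.


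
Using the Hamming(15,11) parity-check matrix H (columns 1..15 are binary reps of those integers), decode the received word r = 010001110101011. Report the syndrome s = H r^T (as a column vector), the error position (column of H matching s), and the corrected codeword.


s = (1, 1, 0, 0)^T, error position = 12, corrected codeword c = 010001110100011

Compute s = H r^T mod 2 one row at a time:
  s_1 = 1 + 0 + 1 + 0 + 1 + 0 + 1 + 1 = 5 ≡ 1 (mod 2).
  s_2 = 0 + 0 + 1 + 1 + 1 + 0 + 1 + 1 = 5 ≡ 1 (mod 2).
  s_3 = 1 + 0 + 1 + 1 + 1 + 0 + 1 + 1 = 6 ≡ 0 (mod 2).
  s_4 = 0 + 0 + 0 + 1 + 0 + 0 + 0 + 1 = 2 ≡ 0 (mod 2).
s = (1, 1, 0, 0)^T — this equals column 12 of H (binary 1100), so error is at position 12.
Correct: flip bit 12 of r = 010001110101011 to get c = 010001110100011.


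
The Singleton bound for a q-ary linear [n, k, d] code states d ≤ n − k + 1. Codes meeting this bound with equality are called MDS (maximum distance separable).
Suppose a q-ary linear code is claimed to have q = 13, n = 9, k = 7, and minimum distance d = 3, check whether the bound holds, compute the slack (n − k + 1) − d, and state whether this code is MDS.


Singleton RHS = n − k + 1 = 3, slack = 0, bound satisfied, MDS.

Singleton bound: d ≤ n − k + 1.
Here n = 9, k = 7, so n − k + 1 = 3.
Given d = 3, check d ≤ 3: YES.
Slack = (n − k + 1) − d = 0.
The code is MDS (slack = 0).
Description: the claimed parameters are [9, 7, 3]_13; such a code would be MDS (meets Singleton bound).


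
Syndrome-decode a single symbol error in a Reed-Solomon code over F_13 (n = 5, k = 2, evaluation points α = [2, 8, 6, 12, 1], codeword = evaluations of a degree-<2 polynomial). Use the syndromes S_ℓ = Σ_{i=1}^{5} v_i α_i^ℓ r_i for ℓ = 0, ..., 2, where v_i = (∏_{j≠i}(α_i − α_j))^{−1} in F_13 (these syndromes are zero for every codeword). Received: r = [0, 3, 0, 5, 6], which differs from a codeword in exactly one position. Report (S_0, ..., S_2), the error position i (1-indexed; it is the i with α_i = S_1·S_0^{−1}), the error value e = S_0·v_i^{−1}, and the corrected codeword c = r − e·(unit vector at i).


S = (4, 11, 1), error at position 3, error magnitude e = 11, c = [0, 3, 2, 5, 6].

Step 1: column multipliers v_i = (∏_{j≠i}(α_i − α_j))^{−1} mod 13.
  i = 1 (α = 2): (2−8)(2−6)(2−12)(2−1) = (−6)·(−4)·(−10)·1 = −240 ≡ 7, so v_1 = 7^{−1} = 2 (mod 13).
  i = 2 (α = 8): (8−2)(8−6)(8−12)(8−1) = 6·2·(−4)·7 = −336 ≡ 2, so v_2 = 2^{−1} = 7 (mod 13).
  i = 3 (α = 6): (6−2)(6−8)(6−12)(6−1) = 4·(−2)·(−6)·5 = 240 ≡ 6, so v_3 = 6^{−1} = 11 (mod 13).
  i = 4 (α = 12): (12−2)(12−8)(12−6)(12−1) = 10·4·6·11 = 2640 ≡ 1, so v_4 = 1^{−1} = 1 (mod 13).
  i = 5 (α = 1): (1−2)(1−8)(1−6)(1−12) = (−1)·(−7)·(−5)·(−11) = 385 ≡ 8, so v_5 = 8^{−1} = 5 (mod 13).
  v = [2, 7, 11, 1, 5].
Step 2: syndromes of r = [0, 3, 0, 5, 6] (all sums mod 13).
  S_0 = Σ v_i r_i = 2·0 + 7·3 + 11·0 + 1·5 + 5·6 = 56 ≡ 4.
  S_1 = Σ v_i α_i r_i = 2·2·0 + 7·8·3 + 11·6·0 + 1·12·5 + 5·1·6 = 258 ≡ 11.
  α_i^2 mod 13 = [4, 12, 10, 1, 1].
  S_2 = Σ v_i α_i^2 r_i = 2·4·0 + 7·12·3 + 11·10·0 + 1·1·5 + 5·1·6 = 287 ≡ 1.
  S = (4, 11, 1) ≠ 0, so r is not a codeword (an error is present).
Step 3: locate the error. For a single error e at position i, S_ℓ = v_i·e·α_i^ℓ, so α_err = S_1/S_0.
  S_0^{−1} = 4^{−1} = 10 (mod 13), so α_err = 11·10 = 110 ≡ 6 = α_3. Error position i = 3.
  Consistency check: S_2/S_1 = 1·6 = 6 ≡ 6 = α_err ✓ (single-error assumption holds).
Step 4: error magnitude e = S_0/v_3 = S_0·∏_{j≠3}(α_3 − α_j) = 4·6 = 24 ≡ 11 (mod 13).
Step 5: correct position 3: c_3 = r_3 − e = 0 − 11 ≡ 2 (mod 13). Hence c = [0, 3, 2, 5, 6].
  Check: interpolating c through the α_i gives m(x) = 12 + 7·x (degree < 2) with m(α_i) = c_i for every i, so c is indeed a codeword.


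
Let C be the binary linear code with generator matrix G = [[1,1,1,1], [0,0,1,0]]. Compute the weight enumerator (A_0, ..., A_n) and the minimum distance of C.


Weight distribution: A_0 = 1, A_1 = 1, A_3 = 1, A_4 = 1. Minimum distance d = 1.

Enumerate all 2^2 = 4 messages m ∈ F_2^2.
For each, compute codeword c = mG in F_2^4, then tally its weight.
  m = 00 → c = 0000, weight = 0.
  m = 10 → c = 1111, weight = 4.
  m = 01 → c = 0010, weight = 1.
  m = 11 → c = 1101, weight = 3.
Tally weights:
  weight 0: 1 codewords.
  weight 1: 1 codewords.
  weight 3: 1 codewords.
  weight 4: 1 codewords.
Minimum distance d = smallest w > 0 with A_w > 0 = 1.
Sanity: Σ A_w = 4 = 2^2 = 4 ✓.


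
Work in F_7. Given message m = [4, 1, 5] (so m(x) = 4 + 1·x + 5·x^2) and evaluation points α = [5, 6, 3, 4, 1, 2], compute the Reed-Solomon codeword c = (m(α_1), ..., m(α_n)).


c = [1, 1, 3, 4, 3, 5]

Message polynomial: m(x) = 4 + 1·x + 5·x^2 (mod 7).
For each evaluation point α_i, compute m(α_i) mod 7:
  α_1 = 5: Horner steps 5 → 5 → 1, so m(5) = 1.
  α_2 = 6: Horner steps 5 → 3 → 1, so m(6) = 1.
  α_3 = 3: Horner steps 5 → 2 → 3, so m(3) = 3.
  α_4 = 4: Horner steps 5 → 0 → 4, so m(4) = 4.
  α_5 = 1: Horner steps 5 → 6 → 3, so m(1) = 3.
  α_6 = 2: Horner steps 5 → 4 → 5, so m(2) = 5.
Codeword c = [1, 1, 3, 4, 3, 5] ∈ F_7^6.


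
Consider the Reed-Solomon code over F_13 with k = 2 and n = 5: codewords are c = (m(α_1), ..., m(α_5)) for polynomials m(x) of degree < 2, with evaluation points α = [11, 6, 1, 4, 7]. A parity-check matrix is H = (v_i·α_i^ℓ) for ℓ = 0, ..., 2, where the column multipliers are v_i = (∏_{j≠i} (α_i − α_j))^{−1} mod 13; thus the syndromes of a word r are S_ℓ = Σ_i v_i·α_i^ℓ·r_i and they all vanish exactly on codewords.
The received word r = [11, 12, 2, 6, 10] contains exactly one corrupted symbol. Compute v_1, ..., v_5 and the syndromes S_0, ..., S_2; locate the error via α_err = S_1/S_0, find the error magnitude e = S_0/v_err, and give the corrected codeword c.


S = (7, 3, 5), error at position 2, error magnitude e = 12, c = [11, 0, 2, 6, 10].

Step 1: column multipliers v_i = (∏_{j≠i}(α_i − α_j))^{−1} mod 13.
  i = 1 (α = 11): (11−6)(11−1)(11−4)(11−7) = 5·10·7·4 = 1400 ≡ 9, so v_1 = 9^{−1} = 3 (mod 13).
  i = 2 (α = 6): (6−11)(6−1)(6−4)(6−7) = (−5)·5·2·(−1) = 50 ≡ 11, so v_2 = 11^{−1} = 6 (mod 13).
  i = 3 (α = 1): (1−11)(1−6)(1−4)(1−7) = (−10)·(−5)·(−3)·(−6) = 900 ≡ 3, so v_3 = 3^{−1} = 9 (mod 13).
  i = 4 (α = 4): (4−11)(4−6)(4−1)(4−7) = (−7)·(−2)·3·(−3) = −126 ≡ 4, so v_4 = 4^{−1} = 10 (mod 13).
  i = 5 (α = 7): (7−11)(7−6)(7−1)(7−4) = (−4)·1·6·3 = −72 ≡ 6, so v_5 = 6^{−1} = 11 (mod 13).
  v = [3, 6, 9, 10, 11].
Step 2: syndromes of r = [11, 12, 2, 6, 10] (all sums mod 13).
  S_0 = Σ v_i r_i = 3·11 + 6·12 + 9·2 + 10·6 + 11·10 = 293 ≡ 7.
  S_1 = Σ v_i α_i r_i = 3·11·11 + 6·6·12 + 9·1·2 + 10·4·6 + 11·7·10 = 1823 ≡ 3.
  α_i^2 mod 13 = [4, 10, 1, 3, 10].
  S_2 = Σ v_i α_i^2 r_i = 3·4·11 + 6·10·12 + 9·1·2 + 10·3·6 + 11·10·10 = 2150 ≡ 5.
  S = (7, 3, 5) ≠ 0, so r is not a codeword (an error is present).
Step 3: locate the error. For a single error e at position i, S_ℓ = v_i·e·α_i^ℓ, so α_err = S_1/S_0.
  S_0^{−1} = 7^{−1} = 2 (mod 13), so α_err = 3·2 = 6 ≡ 6 = α_2. Error position i = 2.
  Consistency check: S_2/S_1 = 5·9 = 45 ≡ 6 = α_err ✓ (single-error assumption holds).
Step 4: error magnitude e = S_0/v_2 = S_0·∏_{j≠2}(α_2 − α_j) = 7·11 = 77 ≡ 12 (mod 13).
Step 5: correct position 2: c_2 = r_2 − e = 12 − 12 ≡ 0 (mod 13). Hence c = [11, 0, 2, 6, 10].
  Check: interpolating c through the α_i gives m(x) = 5 + 10·x (degree < 2) with m(α_i) = c_i for every i, so c is indeed a codeword.


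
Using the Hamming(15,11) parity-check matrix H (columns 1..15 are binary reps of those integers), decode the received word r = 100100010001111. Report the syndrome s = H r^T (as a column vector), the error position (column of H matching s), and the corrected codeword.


s = (1, 1, 0, 1)^T, error position = 13, corrected codeword c = 100100010001011

Compute s = H r^T mod 2 one row at a time:
  s_1 = 1 + 0 + 0 + 0 + 1 + 1 + 1 + 1 = 5 ≡ 1 (mod 2).
  s_2 = 1 + 0 + 0 + 0 + 1 + 1 + 1 + 1 = 5 ≡ 1 (mod 2).
  s_3 = 0 + 0 + 0 + 0 + 0 + 0 + 1 + 1 = 2 ≡ 0 (mod 2).
  s_4 = 1 + 0 + 0 + 0 + 0 + 0 + 1 + 1 = 3 ≡ 1 (mod 2).
s = (1, 1, 0, 1)^T — this equals column 13 of H (binary 1101), so error is at position 13.
Correct: flip bit 13 of r = 100100010001111 to get c = 100100010001011.


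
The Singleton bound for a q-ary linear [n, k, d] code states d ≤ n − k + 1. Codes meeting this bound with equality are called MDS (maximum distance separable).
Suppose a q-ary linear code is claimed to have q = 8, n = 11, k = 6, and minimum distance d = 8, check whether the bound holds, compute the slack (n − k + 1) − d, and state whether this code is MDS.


Singleton RHS = n − k + 1 = 6, slack = -2, bound violated (no such code; not MDS).

Singleton bound: d ≤ n − k + 1.
Here n = 11, k = 6, so n − k + 1 = 6.
Given d = 8, check d ≤ 6: NO.
Slack = (n − k + 1) − d = -2.
The slack is negative: d = 8 exceeds n − k + 1 = 6 by 2, so the Singleton bound is violated and no linear [11, 6, 8]_8 code can exist. In particular it is not MDS (MDS requires d = n − k + 1 exactly).
Description: the claimed parameters are [11, 6, 8]_8; such a code would be impossible (violates the Singleton bound).


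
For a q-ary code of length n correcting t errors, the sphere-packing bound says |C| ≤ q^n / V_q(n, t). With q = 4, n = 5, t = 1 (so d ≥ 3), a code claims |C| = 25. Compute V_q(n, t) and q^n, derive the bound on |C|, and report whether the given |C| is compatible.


V_q(n, t) = 16, q^n = 1024, Hamming bound = 64, |C| = 25 ≤ bound (satisfied).

Step 1: Compute V_q(n, t) = Σ_{j=0}^1 C(n, j) (q−1)^j.
  j = 0: C(5,0)·(3)^0 = 1·1 = 1.
  j = 1: C(5,1)·(3)^1 = 5·3 = 15.
  V_q(n, t) = 1 + 15 = 16.
Step 2: q^n = 4^5 = 1024.
Step 3: Hamming bound ⌊q^n / V_q(n,t)⌋ = ⌊1024/16⌋ = 64.
Step 4: Compare |C| = 25 to 64: satisfied.
The claimed |C| lies below the Hamming bound.


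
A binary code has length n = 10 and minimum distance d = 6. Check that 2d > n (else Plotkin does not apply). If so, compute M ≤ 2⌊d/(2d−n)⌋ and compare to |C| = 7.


Plotkin bound M ≤ 6; given |C| = 7 > bound (violated).

Check applicability: 2d = 12, n = 10.
2d − n = 2 > 0, so Plotkin applies.
Compute d/(2d−n) = 6/2 ≈ 3.0000.
⌊d/(2d−n)⌋ = 3.
Plotkin bound: M ≤ 2·3 = 6.
Given |C| = 7, check: VIOLATED.
This |C| is above the Plotkin bound, so no binary code with n = 10, d = 6 and 7 codewords exists.


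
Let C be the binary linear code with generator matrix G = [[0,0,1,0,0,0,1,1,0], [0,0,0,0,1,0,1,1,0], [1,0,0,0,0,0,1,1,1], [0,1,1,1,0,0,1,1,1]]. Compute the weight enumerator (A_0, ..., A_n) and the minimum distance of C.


Weight distribution: A_0 = 1, A_2 = 1, A_3 = 5, A_4 = 3, A_5 = 2, A_6 = 3, A_7 = 1. Minimum distance d = 2.

Enumerate all 2^4 = 16 messages m ∈ F_2^4.
For each, compute codeword c = mG in F_2^9, then tally its weight.
  m = 0000 → c = 000000000, weight = 0.
  m = 1000 → c = 001000110, weight = 3.
  m = 0100 → c = 000010110, weight = 3.
  m = 1100 → c = 001010000, weight = 2.
  m = 0010 → c = 100000111, weight = 4.
  m = 1010 → c = 101000001, weight = 3.
  m = 0110 → c = 100010001, weight = 3.
  m = 1110 → c = 101010111, weight = 6.
  m = 0001 → c = 011100111, weight = 6.
  m = 1001 → c = 010100001, weight = 3.
  m = 0101 → c = 011110001, weight = 5.
  m = 1101 → c = 010110111, weight = 6.
  m = 0011 → c = 111100000, weight = 4.
  m = 1011 → c = 110100110, weight = 5.
  m = 0111 → c = 111110110, weight = 7.
  m = 1111 → c = 110110000, weight = 4.
Tally weights:
  weight 0: 1 codewords.
  weight 2: 1 codewords.
  weight 3: 5 codewords.
  weight 4: 3 codewords.
  weight 5: 2 codewords.
  weight 6: 3 codewords.
  weight 7: 1 codewords.
Minimum distance d = smallest w > 0 with A_w > 0 = 2.
Sanity: Σ A_w = 16 = 2^4 = 16 ✓.


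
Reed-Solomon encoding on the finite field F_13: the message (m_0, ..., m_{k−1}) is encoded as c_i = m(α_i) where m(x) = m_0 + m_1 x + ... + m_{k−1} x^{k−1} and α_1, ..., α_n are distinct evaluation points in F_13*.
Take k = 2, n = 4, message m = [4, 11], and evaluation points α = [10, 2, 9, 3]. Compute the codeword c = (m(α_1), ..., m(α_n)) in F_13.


c = [10, 0, 12, 11]

Message polynomial: m(x) = 4 + 11·x (mod 13).
For each evaluation point α_i, compute m(α_i) mod 13:
  α_1 = 10: Horner steps 11 → 10, so m(10) = 10.
  α_2 = 2: Horner steps 11 → 0, so m(2) = 0.
  α_3 = 9: Horner steps 11 → 12, so m(9) = 12.
  α_4 = 3: Horner steps 11 → 11, so m(3) = 11.
Codeword c = [10, 0, 12, 11] ∈ F_13^4.


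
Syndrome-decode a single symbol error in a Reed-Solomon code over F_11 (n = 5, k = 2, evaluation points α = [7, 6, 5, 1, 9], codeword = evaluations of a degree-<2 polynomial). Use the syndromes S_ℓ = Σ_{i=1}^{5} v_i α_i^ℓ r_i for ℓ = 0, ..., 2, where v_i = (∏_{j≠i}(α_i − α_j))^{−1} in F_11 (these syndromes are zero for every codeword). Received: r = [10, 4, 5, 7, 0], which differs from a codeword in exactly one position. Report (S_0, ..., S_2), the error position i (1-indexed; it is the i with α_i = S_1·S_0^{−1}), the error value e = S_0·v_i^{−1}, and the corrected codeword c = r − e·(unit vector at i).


S = (7, 2, 10), error at position 3, error magnitude e = 7, c = [10, 4, 9, 7, 0].

Step 1: column multipliers v_i = (∏_{j≠i}(α_i − α_j))^{−1} mod 11.
  i = 1 (α = 7): (7−6)(7−5)(7−1)(7−9) = 1·2·6·(−2) = −24 ≡ 9, so v_1 = 9^{−1} = 5 (mod 11).
  i = 2 (α = 6): (6−7)(6−5)(6−1)(6−9) = (−1)·1·5·(−3) = 15 ≡ 4, so v_2 = 4^{−1} = 3 (mod 11).
  i = 3 (α = 5): (5−7)(5−6)(5−1)(5−9) = (−2)·(−1)·4·(−4) = −32 ≡ 1, so v_3 = 1^{−1} = 1 (mod 11).
  i = 4 (α = 1): (1−7)(1−6)(1−5)(1−9) = (−6)·(−5)·(−4)·(−8) = 960 ≡ 3, so v_4 = 3^{−1} = 4 (mod 11).
  i = 5 (α = 9): (9−7)(9−6)(9−5)(9−1) = 2·3·4·8 = 192 ≡ 5, so v_5 = 5^{−1} = 9 (mod 11).
  v = [5, 3, 1, 4, 9].
Step 2: syndromes of r = [10, 4, 5, 7, 0] (all sums mod 11).
  S_0 = Σ v_i r_i = 5·10 + 3·4 + 1·5 + 4·7 + 9·0 = 95 ≡ 7.
  S_1 = Σ v_i α_i r_i = 5·7·10 + 3·6·4 + 1·5·5 + 4·1·7 + 9·9·0 = 475 ≡ 2.
  α_i^2 mod 11 = [5, 3, 3, 1, 4].
  S_2 = Σ v_i α_i^2 r_i = 5·5·10 + 3·3·4 + 1·3·5 + 4·1·7 + 9·4·0 = 329 ≡ 10.
  S = (7, 2, 10) ≠ 0, so r is not a codeword (an error is present).
Step 3: locate the error. For a single error e at position i, S_ℓ = v_i·e·α_i^ℓ, so α_err = S_1/S_0.
  S_0^{−1} = 7^{−1} = 8 (mod 11), so α_err = 2·8 = 16 ≡ 5 = α_3. Error position i = 3.
  Consistency check: S_2/S_1 = 10·6 = 60 ≡ 5 = α_err ✓ (single-error assumption holds).
Step 4: error magnitude e = S_0/v_3 = S_0·∏_{j≠3}(α_3 − α_j) = 7·1 = 7 ≡ 7 (mod 11).
Step 5: correct position 3: c_3 = r_3 − e = 5 − 7 ≡ 9 (mod 11). Hence c = [10, 4, 9, 7, 0].
  Check: interpolating c through the α_i gives m(x) = 1 + 6·x (degree < 2) with m(α_i) = c_i for every i, so c is indeed a codeword.


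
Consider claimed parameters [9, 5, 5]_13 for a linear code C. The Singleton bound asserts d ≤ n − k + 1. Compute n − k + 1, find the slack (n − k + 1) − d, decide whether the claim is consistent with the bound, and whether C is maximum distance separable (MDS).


Singleton RHS = n − k + 1 = 5, slack = 0, bound satisfied, MDS.

Singleton bound: d ≤ n − k + 1.
Here n = 9, k = 5, so n − k + 1 = 5.
Given d = 5, check d ≤ 5: YES.
Slack = (n − k + 1) − d = 0.
The code is MDS (slack = 0).
Description: the claimed parameters are [9, 5, 5]_13; such a code would be MDS (meets Singleton bound).


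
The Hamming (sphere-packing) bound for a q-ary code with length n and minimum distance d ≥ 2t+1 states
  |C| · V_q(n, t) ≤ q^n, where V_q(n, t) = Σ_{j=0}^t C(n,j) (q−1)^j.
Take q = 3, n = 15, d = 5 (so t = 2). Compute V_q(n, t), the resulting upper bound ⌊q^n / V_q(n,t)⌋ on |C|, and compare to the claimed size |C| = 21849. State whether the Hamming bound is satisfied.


V_q(n, t) = 451, q^n = 14348907, Hamming bound = 31815, |C| = 21849 ≤ bound (satisfied).

Step 1: Compute V_q(n, t) = Σ_{j=0}^2 C(n, j) (q−1)^j.
  j = 0: C(15,0)·(2)^0 = 1·1 = 1.
  j = 1: C(15,1)·(2)^1 = 15·2 = 30.
  j = 2: C(15,2)·(2)^2 = 105·4 = 420.
  V_q(n, t) = 1 + 30 + 420 = 451.
Step 2: q^n = 3^15 = 14348907.
Step 3: Hamming bound ⌊q^n / V_q(n,t)⌋ = ⌊14348907/451⌋ = 31815.
Step 4: Compare |C| = 21849 to 31815: satisfied.
The claimed |C| lies below the Hamming bound.


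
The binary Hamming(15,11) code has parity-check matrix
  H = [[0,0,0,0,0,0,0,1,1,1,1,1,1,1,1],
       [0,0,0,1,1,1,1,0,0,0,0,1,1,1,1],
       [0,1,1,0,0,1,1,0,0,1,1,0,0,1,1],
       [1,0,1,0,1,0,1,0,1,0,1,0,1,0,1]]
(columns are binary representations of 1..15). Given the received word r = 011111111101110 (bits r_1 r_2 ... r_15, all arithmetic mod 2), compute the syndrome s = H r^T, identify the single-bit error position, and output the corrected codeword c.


s = (0, 1, 0, 1)^T, error position = 5, corrected codeword c = 011101111101110

Compute s = H r^T mod 2 one row at a time:
  s_1 = 1 + 1 + 1 + 0 + 1 + 1 + 1 + 0 = 6 ≡ 0 (mod 2).
  s_2 = 1 + 1 + 1 + 1 + 1 + 1 + 1 + 0 = 7 ≡ 1 (mod 2).
  s_3 = 1 + 1 + 1 + 1 + 1 + 0 + 1 + 0 = 6 ≡ 0 (mod 2).
  s_4 = 0 + 1 + 1 + 1 + 1 + 0 + 1 + 0 = 5 ≡ 1 (mod 2).
s = (0, 1, 0, 1)^T — this equals column 5 of H (binary 0101), so error is at position 5.
Correct: flip bit 5 of r = 011111111101110 to get c = 011101111101110.


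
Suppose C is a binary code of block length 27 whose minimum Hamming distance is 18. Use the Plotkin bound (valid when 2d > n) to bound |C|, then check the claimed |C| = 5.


Plotkin bound M ≤ 4; given |C| = 5 > bound (violated).

Check applicability: 2d = 36, n = 27.
2d − n = 9 > 0, so Plotkin applies.
Compute d/(2d−n) = 18/9 ≈ 2.0000.
⌊d/(2d−n)⌋ = 2.
Plotkin bound: M ≤ 2·2 = 4.
Given |C| = 5, check: VIOLATED.
This |C| is above the Plotkin bound, so no binary code with n = 27, d = 18 and 5 codewords exists.


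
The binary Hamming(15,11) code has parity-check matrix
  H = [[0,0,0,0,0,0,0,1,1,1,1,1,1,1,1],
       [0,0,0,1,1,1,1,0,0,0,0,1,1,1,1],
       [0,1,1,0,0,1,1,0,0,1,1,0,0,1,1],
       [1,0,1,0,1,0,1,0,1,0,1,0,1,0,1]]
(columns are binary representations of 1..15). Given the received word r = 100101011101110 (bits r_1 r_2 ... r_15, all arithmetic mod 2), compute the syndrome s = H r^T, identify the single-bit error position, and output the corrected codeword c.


s = (0, 1, 1, 1)^T, error position = 7, corrected codeword c = 100101111101110

Compute s = H r^T mod 2 one row at a time:
  s_1 = 1 + 1 + 1 + 0 + 1 + 1 + 1 + 0 = 6 ≡ 0 (mod 2).
  s_2 = 1 + 0 + 1 + 0 + 1 + 1 + 1 + 0 = 5 ≡ 1 (mod 2).
  s_3 = 0 + 0 + 1 + 0 + 1 + 0 + 1 + 0 = 3 ≡ 1 (mod 2).
  s_4 = 1 + 0 + 0 + 0 + 1 + 0 + 1 + 0 = 3 ≡ 1 (mod 2).
s = (0, 1, 1, 1)^T — this equals column 7 of H (binary 0111), so error is at position 7.
Correct: flip bit 7 of r = 100101011101110 to get c = 100101111101110.


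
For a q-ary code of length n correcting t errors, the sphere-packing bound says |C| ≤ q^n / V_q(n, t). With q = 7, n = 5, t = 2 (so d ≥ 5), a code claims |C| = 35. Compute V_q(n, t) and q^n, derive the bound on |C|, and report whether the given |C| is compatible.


V_q(n, t) = 391, q^n = 16807, Hamming bound = 42, |C| = 35 ≤ bound (satisfied).

Step 1: Compute V_q(n, t) = Σ_{j=0}^2 C(n, j) (q−1)^j.
  j = 0: C(5,0)·(6)^0 = 1·1 = 1.
  j = 1: C(5,1)·(6)^1 = 5·6 = 30.
  j = 2: C(5,2)·(6)^2 = 10·36 = 360.
  V_q(n, t) = 1 + 30 + 360 = 391.
Step 2: q^n = 7^5 = 16807.
Step 3: Hamming bound ⌊q^n / V_q(n,t)⌋ = ⌊16807/391⌋ = 42.
Step 4: Compare |C| = 35 to 42: satisfied.
The claimed |C| lies below the Hamming bound.
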